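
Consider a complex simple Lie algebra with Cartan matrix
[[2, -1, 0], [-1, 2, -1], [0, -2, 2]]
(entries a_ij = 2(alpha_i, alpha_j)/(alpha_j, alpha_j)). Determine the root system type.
The matrix has rank 3 with 2's on the diagonal. Reading the off-diagonal entries as Dynkin edges (a single edge where a_ij = a_ji = -1; a double or triple edge where a_ij * a_ji = 2 or 3), the diagram is a chain of 3 nodes with a double edge at one end; the terminal node there is the unique long simple root (C_3). One simple-root ordering that puts it in standard form is (alpha_1, alpha_2, alpha_3). So the algebra is type C_3, i.e. sp(6).

C_3 (sp(6))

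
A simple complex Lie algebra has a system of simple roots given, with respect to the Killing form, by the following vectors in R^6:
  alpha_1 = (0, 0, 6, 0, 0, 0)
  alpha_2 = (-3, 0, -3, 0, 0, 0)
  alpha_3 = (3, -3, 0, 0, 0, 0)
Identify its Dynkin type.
type C_3

Compute the Cartan integers a_ij = 2(alpha_i, alpha_j)/(alpha_j, alpha_j); the resulting 3x3 Cartan matrix is
[[2, -2, 0], [-1, 2, -1], [0, -1, 2]].
The roots have two lengths (squared-length ratio 2:1); the short ones are alpha_{2,3}. The associated Dynkin diagram is a chain of 3 nodes with a double edge at one end; the terminal node there is the unique long simple root (C_3), so the type is C_3 (the algebra sp(6)).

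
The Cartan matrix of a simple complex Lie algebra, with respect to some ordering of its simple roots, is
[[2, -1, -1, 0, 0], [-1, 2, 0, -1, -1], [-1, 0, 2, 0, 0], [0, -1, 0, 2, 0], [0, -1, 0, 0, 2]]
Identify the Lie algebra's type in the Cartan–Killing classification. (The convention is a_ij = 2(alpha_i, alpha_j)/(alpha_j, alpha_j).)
The matrix has rank 5 with 2's on the diagonal. Reading the off-diagonal entries as Dynkin edges (a single edge where a_ij = a_ji = -1; a double or triple edge where a_ij * a_ji = 2 or 3), the diagram is a chain of 3 nodes with a fork of two nodes at one end (D_5). One simple-root ordering that puts it in standard form is (alpha_3, alpha_1, alpha_2, alpha_4, alpha_5). So the algebra is type D_5, i.e. so(10).

D_5 (so(10))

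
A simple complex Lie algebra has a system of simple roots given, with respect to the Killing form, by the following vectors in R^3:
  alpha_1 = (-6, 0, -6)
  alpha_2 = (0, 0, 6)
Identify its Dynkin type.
Compute the Cartan integers a_ij = 2(alpha_i, alpha_j)/(alpha_j, alpha_j); the resulting 2x2 Cartan matrix is
[[2, -2], [-1, 2]].
The roots have two lengths (squared-length ratio 2:1); the short ones are alpha_{2}. The associated Dynkin diagram is a chain of 2 nodes with a double edge at one end; the terminal node there is the unique short simple root (B_2), so the type is B_2 (the algebra so(5)).

B_2 (so(5))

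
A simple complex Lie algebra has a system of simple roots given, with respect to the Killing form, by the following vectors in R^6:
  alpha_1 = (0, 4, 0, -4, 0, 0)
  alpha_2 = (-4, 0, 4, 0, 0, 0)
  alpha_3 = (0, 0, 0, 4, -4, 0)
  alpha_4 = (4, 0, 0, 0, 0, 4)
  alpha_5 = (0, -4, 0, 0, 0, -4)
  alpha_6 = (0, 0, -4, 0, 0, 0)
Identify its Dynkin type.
B_6 (so(13))

Compute the Cartan integers a_ij = 2(alpha_i, alpha_j)/(alpha_j, alpha_j); the resulting 6x6 Cartan matrix is
[[2, 0, -1, 0, -1, 0], [0, 2, 0, -1, 0, -2], [-1, 0, 2, 0, 0, 0], [0, -1, 0, 2, -1, 0], [-1, 0, 0, -1, 2, 0], [0, -1, 0, 0, 0, 2]].
The roots have two lengths (squared-length ratio 2:1); the short ones are alpha_{6}. The associated Dynkin diagram is a chain of 6 nodes with a double edge at one end; the terminal node there is the unique short simple root (B_6), so the type is B_6 (the algebra so(13)).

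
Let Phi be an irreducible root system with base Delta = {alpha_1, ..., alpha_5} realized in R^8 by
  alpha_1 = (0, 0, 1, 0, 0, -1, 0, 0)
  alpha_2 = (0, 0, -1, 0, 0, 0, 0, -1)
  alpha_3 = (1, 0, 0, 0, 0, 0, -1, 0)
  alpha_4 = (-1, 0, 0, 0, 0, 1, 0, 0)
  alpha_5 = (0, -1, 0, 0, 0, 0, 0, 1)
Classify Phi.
A_5 (sl(6))

Compute the Cartan integers a_ij = 2(alpha_i, alpha_j)/(alpha_j, alpha_j); the resulting 5x5 Cartan matrix is
[[2, -1, 0, -1, 0], [-1, 2, 0, 0, -1], [0, 0, 2, -1, 0], [-1, 0, -1, 2, 0], [0, -1, 0, 0, 2]].
All simple roots have the same length, so the diagram is simply laced. The associated Dynkin diagram is a chain of 5 nodes with single edges (A_5), so the type is A_5 (the algebra sl(6)).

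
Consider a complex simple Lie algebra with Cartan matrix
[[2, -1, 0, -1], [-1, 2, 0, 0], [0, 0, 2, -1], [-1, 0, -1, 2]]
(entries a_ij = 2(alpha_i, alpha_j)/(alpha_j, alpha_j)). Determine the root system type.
The matrix has rank 4 with 2's on the diagonal. Reading the off-diagonal entries as Dynkin edges (a single edge where a_ij = a_ji = -1; a double or triple edge where a_ij * a_ji = 2 or 3), the diagram is a chain of 4 nodes with single edges (A_4). One simple-root ordering that puts it in standard form is (alpha_3, alpha_4, alpha_1, alpha_2). So the algebra is type A_4, i.e. sl(5).

A4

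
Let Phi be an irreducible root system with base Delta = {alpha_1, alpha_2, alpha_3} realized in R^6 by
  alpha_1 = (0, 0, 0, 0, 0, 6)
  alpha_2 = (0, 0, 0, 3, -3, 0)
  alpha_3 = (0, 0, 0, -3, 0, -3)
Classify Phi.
Compute the Cartan integers a_ij = 2(alpha_i, alpha_j)/(alpha_j, alpha_j); the resulting 3x3 Cartan matrix is
[[2, 0, -2], [0, 2, -1], [-1, -1, 2]].
The roots have two lengths (squared-length ratio 2:1); the short ones are alpha_{2,3}. The associated Dynkin diagram is a chain of 3 nodes with a double edge at one end; the terminal node there is the unique long simple root (C_3), so the type is C_3 (the algebra sp(6)).

C_3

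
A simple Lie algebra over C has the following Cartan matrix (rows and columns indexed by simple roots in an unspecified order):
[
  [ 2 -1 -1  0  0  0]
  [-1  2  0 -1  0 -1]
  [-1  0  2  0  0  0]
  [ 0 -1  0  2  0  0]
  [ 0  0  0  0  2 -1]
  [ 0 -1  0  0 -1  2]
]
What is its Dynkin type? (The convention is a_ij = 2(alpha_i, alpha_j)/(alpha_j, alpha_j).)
E_6

The matrix has rank 6 with 2's on the diagonal. Reading the off-diagonal entries as Dynkin edges (a single edge where a_ij = a_ji = -1; a double or triple edge where a_ij * a_ji = 2 or 3), the diagram is a chain of 5 nodes with one extra node attached to the third node from one end (E_6). One simple-root ordering that puts it in standard form is (alpha_5, alpha_4, alpha_6, alpha_2, alpha_1, alpha_3). So the algebra is type E_6.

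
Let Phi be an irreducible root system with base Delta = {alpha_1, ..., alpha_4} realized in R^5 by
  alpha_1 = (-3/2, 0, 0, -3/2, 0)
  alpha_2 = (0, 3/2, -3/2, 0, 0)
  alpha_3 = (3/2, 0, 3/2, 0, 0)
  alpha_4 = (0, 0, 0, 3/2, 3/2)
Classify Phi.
Compute the Cartan integers a_ij = 2(alpha_i, alpha_j)/(alpha_j, alpha_j); the resulting 4x4 Cartan matrix is
[[2, 0, -1, -1], [0, 2, -1, 0], [-1, -1, 2, 0], [-1, 0, 0, 2]].
All simple roots have the same length, so the diagram is simply laced. The associated Dynkin diagram is a chain of 4 nodes with single edges (A_4), so the type is A_4 (the algebra sl(5)).

type A_4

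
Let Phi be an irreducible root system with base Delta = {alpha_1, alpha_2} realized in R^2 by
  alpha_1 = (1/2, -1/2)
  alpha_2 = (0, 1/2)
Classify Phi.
Compute the Cartan integers a_ij = 2(alpha_i, alpha_j)/(alpha_j, alpha_j); the resulting 2x2 Cartan matrix is
[[2, -2], [-1, 2]].
The roots have two lengths (squared-length ratio 2:1); the short ones are alpha_{2}. The associated Dynkin diagram is a chain of 2 nodes with a double edge at one end; the terminal node there is the unique short simple root (B_2), so the type is B_2 (the algebra so(5)).

B_2 (so(5))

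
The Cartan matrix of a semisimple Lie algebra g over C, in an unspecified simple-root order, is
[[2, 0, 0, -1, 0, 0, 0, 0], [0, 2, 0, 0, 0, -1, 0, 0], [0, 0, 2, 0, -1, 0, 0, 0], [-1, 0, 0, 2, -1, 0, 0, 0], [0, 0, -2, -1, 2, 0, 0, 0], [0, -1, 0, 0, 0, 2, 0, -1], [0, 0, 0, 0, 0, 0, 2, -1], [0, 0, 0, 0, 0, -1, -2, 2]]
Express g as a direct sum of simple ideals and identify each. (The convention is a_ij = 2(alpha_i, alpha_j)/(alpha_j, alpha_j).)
B4 ⊕ B4

The diagram associated to this matrix has two connected components: the simple roots {alpha_2, alpha_6, alpha_7, alpha_8} form a chain of 4 nodes with a double edge at one end; the terminal node there is the unique short simple root (B_4), and {alpha_1, alpha_3, alpha_4, alpha_5} form a chain of 4 nodes with a double edge at one end; the terminal node there is the unique short simple root (B_4). A semisimple Lie algebra decomposes uniquely as the direct sum of simple ideals, one per connected component of its Dynkin diagram, so g ≅ B_4 ⊕ B_4 (dimension 36 + 36 = 72).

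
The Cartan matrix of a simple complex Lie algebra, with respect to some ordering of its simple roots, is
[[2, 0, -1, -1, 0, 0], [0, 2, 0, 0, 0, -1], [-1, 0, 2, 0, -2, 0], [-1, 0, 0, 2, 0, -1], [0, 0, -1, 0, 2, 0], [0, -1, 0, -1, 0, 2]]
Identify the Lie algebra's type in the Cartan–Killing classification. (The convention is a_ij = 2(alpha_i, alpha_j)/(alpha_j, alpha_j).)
The matrix has rank 6 with 2's on the diagonal. Reading the off-diagonal entries as Dynkin edges (a single edge where a_ij = a_ji = -1; a double or triple edge where a_ij * a_ji = 2 or 3), the diagram is a chain of 6 nodes with a double edge at one end; the terminal node there is the unique short simple root (B_6). One simple-root ordering that puts it in standard form is (alpha_2, alpha_6, alpha_4, alpha_1, alpha_3, alpha_5). So the algebra is type B_6, i.e. so(13).

B6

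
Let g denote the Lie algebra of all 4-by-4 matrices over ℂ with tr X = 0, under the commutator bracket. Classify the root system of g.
type A_3

This is sl(4), which has dimension 4^2 - 1 = 15 and rank 4 - 1 = 3 (a Cartan subalgebra is the diagonal traceless matrices). In the classification of classical Lie algebras, the special linear algebra sl(n+1) has type A_n; here n = 3, so the Dynkin diagram is a chain of 3 nodes with single edges (A_3). Hence the type is A_3.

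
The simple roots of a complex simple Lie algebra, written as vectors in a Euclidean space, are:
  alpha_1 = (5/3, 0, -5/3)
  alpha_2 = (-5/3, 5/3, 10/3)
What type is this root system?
G_2

Compute the Cartan integers a_ij = 2(alpha_i, alpha_j)/(alpha_j, alpha_j); the resulting 2x2 Cartan matrix is
[[2, -1], [-3, 2]].
The roots have two lengths (squared-length ratio 3:1); the short ones are alpha_{1}. The associated Dynkin diagram is two nodes joined by a triple edge (G_2), so the type is G_2.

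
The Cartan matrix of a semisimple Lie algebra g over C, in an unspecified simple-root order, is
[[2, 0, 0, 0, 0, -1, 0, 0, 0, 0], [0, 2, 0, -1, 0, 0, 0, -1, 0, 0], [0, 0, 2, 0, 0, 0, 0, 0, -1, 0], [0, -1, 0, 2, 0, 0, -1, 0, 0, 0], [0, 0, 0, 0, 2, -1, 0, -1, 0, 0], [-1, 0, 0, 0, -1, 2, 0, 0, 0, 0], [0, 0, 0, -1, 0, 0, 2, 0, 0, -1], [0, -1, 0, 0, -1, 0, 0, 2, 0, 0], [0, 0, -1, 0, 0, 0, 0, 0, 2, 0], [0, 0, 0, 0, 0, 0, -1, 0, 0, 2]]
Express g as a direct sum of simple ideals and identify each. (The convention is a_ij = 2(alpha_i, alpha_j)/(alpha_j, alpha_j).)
type A_2 ⊕ type A_8

The diagram associated to this matrix has two connected components: the simple roots {alpha_3, alpha_9} form a chain of 2 nodes with single edges (A_2), and {alpha_1, alpha_2, alpha_4, alpha_5, alpha_6, alpha_7, alpha_8, alpha_10} form a chain of 8 nodes with single edges (A_8). A semisimple Lie algebra decomposes uniquely as the direct sum of simple ideals, one per connected component of its Dynkin diagram, so g ≅ A_2 ⊕ A_8 (dimension 8 + 80 = 88).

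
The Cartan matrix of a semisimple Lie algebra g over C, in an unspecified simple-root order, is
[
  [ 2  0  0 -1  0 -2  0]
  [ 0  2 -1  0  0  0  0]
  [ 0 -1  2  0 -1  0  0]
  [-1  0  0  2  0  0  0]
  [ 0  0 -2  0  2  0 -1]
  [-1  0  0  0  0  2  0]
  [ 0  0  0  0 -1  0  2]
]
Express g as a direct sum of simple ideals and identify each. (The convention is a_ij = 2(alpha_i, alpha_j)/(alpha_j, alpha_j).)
The diagram associated to this matrix has two connected components: the simple roots {alpha_1, alpha_4, alpha_6} form a chain of 3 nodes with a double edge at one end; the terminal node there is the unique short simple root (B_3), and {alpha_2, alpha_3, alpha_5, alpha_7} form a chain of 4 nodes with a double edge between the middle two (F_4). A semisimple Lie algebra decomposes uniquely as the direct sum of simple ideals, one per connected component of its Dynkin diagram, so g ≅ B_3 ⊕ F_4 (dimension 21 + 52 = 73).

B_3 ⊕ F_4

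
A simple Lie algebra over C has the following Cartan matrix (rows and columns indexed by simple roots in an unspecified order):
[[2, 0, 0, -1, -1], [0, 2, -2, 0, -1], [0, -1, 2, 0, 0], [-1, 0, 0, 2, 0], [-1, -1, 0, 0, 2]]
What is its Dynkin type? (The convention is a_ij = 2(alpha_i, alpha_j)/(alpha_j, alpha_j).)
The matrix has rank 5 with 2's on the diagonal. Reading the off-diagonal entries as Dynkin edges (a single edge where a_ij = a_ji = -1; a double or triple edge where a_ij * a_ji = 2 or 3), the diagram is a chain of 5 nodes with a double edge at one end; the terminal node there is the unique short simple root (B_5). One simple-root ordering that puts it in standard form is (alpha_4, alpha_1, alpha_5, alpha_2, alpha_3). So the algebra is type B_5, i.e. so(11).

B5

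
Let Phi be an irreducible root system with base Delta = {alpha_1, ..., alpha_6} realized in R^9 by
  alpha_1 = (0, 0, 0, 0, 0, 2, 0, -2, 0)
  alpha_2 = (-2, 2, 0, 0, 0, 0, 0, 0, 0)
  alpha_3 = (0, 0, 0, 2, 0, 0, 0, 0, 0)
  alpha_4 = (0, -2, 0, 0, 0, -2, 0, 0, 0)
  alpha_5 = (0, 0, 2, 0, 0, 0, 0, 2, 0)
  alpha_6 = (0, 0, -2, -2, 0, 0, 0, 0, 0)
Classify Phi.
B6

Compute the Cartan integers a_ij = 2(alpha_i, alpha_j)/(alpha_j, alpha_j); the resulting 6x6 Cartan matrix is
[[2, 0, 0, -1, -1, 0], [0, 2, 0, -1, 0, 0], [0, 0, 2, 0, 0, -1], [-1, -1, 0, 2, 0, 0], [-1, 0, 0, 0, 2, -1], [0, 0, -2, 0, -1, 2]].
The roots have two lengths (squared-length ratio 2:1); the short ones are alpha_{3}. The associated Dynkin diagram is a chain of 6 nodes with a double edge at one end; the terminal node there is the unique short simple root (B_6), so the type is B_6 (the algebra so(13)).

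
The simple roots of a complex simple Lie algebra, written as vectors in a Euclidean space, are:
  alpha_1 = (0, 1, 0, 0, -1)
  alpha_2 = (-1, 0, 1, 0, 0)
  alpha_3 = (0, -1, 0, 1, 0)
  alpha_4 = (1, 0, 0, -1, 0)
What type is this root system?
A4

Compute the Cartan integers a_ij = 2(alpha_i, alpha_j)/(alpha_j, alpha_j); the resulting 4x4 Cartan matrix is
[[2, 0, -1, 0], [0, 2, 0, -1], [-1, 0, 2, -1], [0, -1, -1, 2]].
All simple roots have the same length, so the diagram is simply laced. The associated Dynkin diagram is a chain of 4 nodes with single edges (A_4), so the type is A_4 (the algebra sl(5)).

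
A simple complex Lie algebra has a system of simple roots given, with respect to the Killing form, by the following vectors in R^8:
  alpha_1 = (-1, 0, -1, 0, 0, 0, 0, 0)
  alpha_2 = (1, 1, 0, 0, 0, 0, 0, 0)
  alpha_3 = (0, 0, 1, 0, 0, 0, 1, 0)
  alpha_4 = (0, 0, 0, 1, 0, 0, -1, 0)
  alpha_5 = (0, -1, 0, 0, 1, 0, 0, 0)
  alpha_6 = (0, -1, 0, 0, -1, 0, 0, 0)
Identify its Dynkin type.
D6

Compute the Cartan integers a_ij = 2(alpha_i, alpha_j)/(alpha_j, alpha_j); the resulting 6x6 Cartan matrix is
[[2, -1, -1, 0, 0, 0], [-1, 2, 0, 0, -1, -1], [-1, 0, 2, -1, 0, 0], [0, 0, -1, 2, 0, 0], [0, -1, 0, 0, 2, 0], [0, -1, 0, 0, 0, 2]].
All simple roots have the same length, so the diagram is simply laced. The associated Dynkin diagram is a chain of 4 nodes with a fork of two nodes at one end (D_6), so the type is D_6 (the algebra so(12)).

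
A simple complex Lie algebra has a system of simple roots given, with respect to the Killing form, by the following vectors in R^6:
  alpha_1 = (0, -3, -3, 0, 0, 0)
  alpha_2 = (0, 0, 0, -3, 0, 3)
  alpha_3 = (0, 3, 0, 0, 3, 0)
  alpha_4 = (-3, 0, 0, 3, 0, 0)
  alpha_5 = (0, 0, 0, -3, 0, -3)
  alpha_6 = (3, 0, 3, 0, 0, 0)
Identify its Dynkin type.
Compute the Cartan integers a_ij = 2(alpha_i, alpha_j)/(alpha_j, alpha_j); the resulting 6x6 Cartan matrix is
[[2, 0, -1, 0, 0, -1], [0, 2, 0, -1, 0, 0], [-1, 0, 2, 0, 0, 0], [0, -1, 0, 2, -1, -1], [0, 0, 0, -1, 2, 0], [-1, 0, 0, -1, 0, 2]].
All simple roots have the same length, so the diagram is simply laced. The associated Dynkin diagram is a chain of 4 nodes with a fork of two nodes at one end (D_6), so the type is D_6 (the algebra so(12)).

D_6 (so(12))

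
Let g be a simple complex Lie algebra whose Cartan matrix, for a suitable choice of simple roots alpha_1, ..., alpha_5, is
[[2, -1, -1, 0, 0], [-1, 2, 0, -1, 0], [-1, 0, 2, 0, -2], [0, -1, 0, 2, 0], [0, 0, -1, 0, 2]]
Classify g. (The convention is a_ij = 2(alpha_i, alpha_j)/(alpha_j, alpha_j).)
The matrix has rank 5 with 2's on the diagonal. Reading the off-diagonal entries as Dynkin edges (a single edge where a_ij = a_ji = -1; a double or triple edge where a_ij * a_ji = 2 or 3), the diagram is a chain of 5 nodes with a double edge at one end; the terminal node there is the unique short simple root (B_5). One simple-root ordering that puts it in standard form is (alpha_4, alpha_2, alpha_1, alpha_3, alpha_5). So the algebra is type B_5, i.e. so(11).

B5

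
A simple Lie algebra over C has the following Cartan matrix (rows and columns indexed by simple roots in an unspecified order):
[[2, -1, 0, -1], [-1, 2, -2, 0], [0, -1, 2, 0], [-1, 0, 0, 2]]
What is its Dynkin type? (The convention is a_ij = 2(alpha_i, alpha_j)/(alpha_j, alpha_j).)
The matrix has rank 4 with 2's on the diagonal. Reading the off-diagonal entries as Dynkin edges (a single edge where a_ij = a_ji = -1; a double or triple edge where a_ij * a_ji = 2 or 3), the diagram is a chain of 4 nodes with a double edge at one end; the terminal node there is the unique short simple root (B_4). One simple-root ordering that puts it in standard form is (alpha_4, alpha_1, alpha_2, alpha_3). So the algebra is type B_4, i.e. so(9).

B4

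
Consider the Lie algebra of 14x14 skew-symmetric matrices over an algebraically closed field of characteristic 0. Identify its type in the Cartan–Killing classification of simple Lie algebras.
This is so(14) with 14 even, which has dimension 14(14-1)/2 = 91 and rank 14/2 = 7. In the classification of classical Lie algebras, the orthogonal algebra so(2n) in an even number of variables has type D_n; here n = 7, so the Dynkin diagram is a chain of 5 nodes with a fork of two nodes at one end (D_7). Hence the type is D_7.

D7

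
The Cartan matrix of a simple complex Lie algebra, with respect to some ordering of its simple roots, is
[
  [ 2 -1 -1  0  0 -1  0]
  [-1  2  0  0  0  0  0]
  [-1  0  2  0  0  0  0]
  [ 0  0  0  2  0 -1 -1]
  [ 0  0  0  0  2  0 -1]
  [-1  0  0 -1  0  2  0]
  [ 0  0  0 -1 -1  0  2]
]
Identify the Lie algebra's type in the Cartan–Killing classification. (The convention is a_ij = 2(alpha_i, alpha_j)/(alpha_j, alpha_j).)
type D_7

The matrix has rank 7 with 2's on the diagonal. Reading the off-diagonal entries as Dynkin edges (a single edge where a_ij = a_ji = -1; a double or triple edge where a_ij * a_ji = 2 or 3), the diagram is a chain of 5 nodes with a fork of two nodes at one end (D_7). One simple-root ordering that puts it in standard form is (alpha_5, alpha_7, alpha_4, alpha_6, alpha_1, alpha_3, alpha_2). So the algebra is type D_7, i.e. so(14).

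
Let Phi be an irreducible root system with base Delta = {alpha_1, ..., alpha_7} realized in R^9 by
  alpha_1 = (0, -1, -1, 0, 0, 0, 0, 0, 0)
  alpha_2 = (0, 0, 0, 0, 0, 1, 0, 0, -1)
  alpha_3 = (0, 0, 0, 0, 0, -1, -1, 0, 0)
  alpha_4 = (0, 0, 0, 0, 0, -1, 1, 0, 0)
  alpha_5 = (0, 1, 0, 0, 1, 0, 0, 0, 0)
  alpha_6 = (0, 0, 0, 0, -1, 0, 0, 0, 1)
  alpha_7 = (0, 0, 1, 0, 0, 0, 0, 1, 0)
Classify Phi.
Compute the Cartan integers a_ij = 2(alpha_i, alpha_j)/(alpha_j, alpha_j); the resulting 7x7 Cartan matrix is
[[2, 0, 0, 0, -1, 0, -1], [0, 2, -1, -1, 0, -1, 0], [0, -1, 2, 0, 0, 0, 0], [0, -1, 0, 2, 0, 0, 0], [-1, 0, 0, 0, 2, -1, 0], [0, -1, 0, 0, -1, 2, 0], [-1, 0, 0, 0, 0, 0, 2]].
All simple roots have the same length, so the diagram is simply laced. The associated Dynkin diagram is a chain of 5 nodes with a fork of two nodes at one end (D_7), so the type is D_7 (the algebra so(14)).

D_7 (so(14))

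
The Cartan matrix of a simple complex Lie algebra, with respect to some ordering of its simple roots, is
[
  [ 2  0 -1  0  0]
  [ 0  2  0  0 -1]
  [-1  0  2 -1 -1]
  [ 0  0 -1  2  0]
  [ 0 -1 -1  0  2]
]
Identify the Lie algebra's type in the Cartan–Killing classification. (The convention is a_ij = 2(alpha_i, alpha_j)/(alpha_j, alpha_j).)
The matrix has rank 5 with 2's on the diagonal. Reading the off-diagonal entries as Dynkin edges (a single edge where a_ij = a_ji = -1; a double or triple edge where a_ij * a_ji = 2 or 3), the diagram is a chain of 3 nodes with a fork of two nodes at one end (D_5). One simple-root ordering that puts it in standard form is (alpha_2, alpha_5, alpha_3, alpha_1, alpha_4). So the algebra is type D_5, i.e. so(10).

D_5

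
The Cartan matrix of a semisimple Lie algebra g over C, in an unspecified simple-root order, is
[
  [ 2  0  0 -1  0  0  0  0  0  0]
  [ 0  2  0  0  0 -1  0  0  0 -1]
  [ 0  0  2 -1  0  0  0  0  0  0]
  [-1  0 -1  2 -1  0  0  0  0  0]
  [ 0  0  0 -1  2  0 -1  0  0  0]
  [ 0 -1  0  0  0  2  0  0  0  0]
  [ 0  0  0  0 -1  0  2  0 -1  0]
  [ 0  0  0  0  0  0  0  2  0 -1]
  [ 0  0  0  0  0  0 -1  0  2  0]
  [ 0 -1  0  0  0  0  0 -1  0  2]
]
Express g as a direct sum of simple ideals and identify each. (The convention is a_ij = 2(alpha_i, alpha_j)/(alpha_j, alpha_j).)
The diagram associated to this matrix has two connected components: the simple roots {alpha_2, alpha_6, alpha_8, alpha_10} form a chain of 4 nodes with single edges (A_4), and {alpha_1, alpha_3, alpha_4, alpha_5, alpha_7, alpha_9} form a chain of 4 nodes with a fork of two nodes at one end (D_6). A semisimple Lie algebra decomposes uniquely as the direct sum of simple ideals, one per connected component of its Dynkin diagram, so g ≅ A_4 ⊕ D_6 (dimension 24 + 66 = 90).

A_4 (sl(5)) + D_6 (so(12))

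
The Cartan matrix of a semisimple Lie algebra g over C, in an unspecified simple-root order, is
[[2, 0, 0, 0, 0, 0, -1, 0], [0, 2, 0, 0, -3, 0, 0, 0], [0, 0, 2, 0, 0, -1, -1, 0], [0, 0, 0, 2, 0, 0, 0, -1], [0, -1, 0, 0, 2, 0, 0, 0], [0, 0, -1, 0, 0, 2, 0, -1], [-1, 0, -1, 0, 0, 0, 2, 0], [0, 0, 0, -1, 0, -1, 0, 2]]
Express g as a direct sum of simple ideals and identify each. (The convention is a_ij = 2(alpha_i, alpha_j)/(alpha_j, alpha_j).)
A6 ⊕ G2

The diagram associated to this matrix has two connected components: the simple roots {alpha_1, alpha_3, alpha_4, alpha_6, alpha_7, alpha_8} form a chain of 6 nodes with single edges (A_6), and {alpha_2, alpha_5} form two nodes joined by a triple edge (G_2). A semisimple Lie algebra decomposes uniquely as the direct sum of simple ideals, one per connected component of its Dynkin diagram, so g ≅ A_6 ⊕ G_2 (dimension 48 + 14 = 62).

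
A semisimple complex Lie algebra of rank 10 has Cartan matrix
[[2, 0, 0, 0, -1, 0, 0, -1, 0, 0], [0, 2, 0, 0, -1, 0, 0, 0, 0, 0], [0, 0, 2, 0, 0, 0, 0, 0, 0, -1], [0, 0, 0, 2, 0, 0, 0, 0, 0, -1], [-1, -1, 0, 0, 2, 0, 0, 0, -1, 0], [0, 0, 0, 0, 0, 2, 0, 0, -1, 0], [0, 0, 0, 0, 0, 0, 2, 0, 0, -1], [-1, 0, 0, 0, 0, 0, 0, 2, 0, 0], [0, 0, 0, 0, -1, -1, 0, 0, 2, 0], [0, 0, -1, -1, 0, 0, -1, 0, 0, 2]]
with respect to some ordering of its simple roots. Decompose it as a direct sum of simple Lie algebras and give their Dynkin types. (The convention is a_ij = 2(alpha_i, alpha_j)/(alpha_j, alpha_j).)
D_4 (so(8)) ⊕ E_6

The diagram associated to this matrix has two connected components: the simple roots {alpha_3, alpha_4, alpha_7, alpha_10} form a chain of 2 nodes with a fork of two nodes at one end (D_4), and {alpha_1, alpha_2, alpha_5, alpha_6, alpha_8, alpha_9} form a chain of 5 nodes with one extra node attached to the third node from one end (E_6). A semisimple Lie algebra decomposes uniquely as the direct sum of simple ideals, one per connected component of its Dynkin diagram, so g ≅ D_4 ⊕ E_6 (dimension 28 + 78 = 106).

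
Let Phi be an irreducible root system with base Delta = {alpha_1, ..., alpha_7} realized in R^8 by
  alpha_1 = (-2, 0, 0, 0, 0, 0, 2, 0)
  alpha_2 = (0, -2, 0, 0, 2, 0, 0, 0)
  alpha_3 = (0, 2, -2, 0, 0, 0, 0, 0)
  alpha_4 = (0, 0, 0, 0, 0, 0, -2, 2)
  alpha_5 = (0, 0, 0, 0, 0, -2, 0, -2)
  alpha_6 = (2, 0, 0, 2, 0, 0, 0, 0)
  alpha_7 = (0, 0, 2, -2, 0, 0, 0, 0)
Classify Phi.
Compute the Cartan integers a_ij = 2(alpha_i, alpha_j)/(alpha_j, alpha_j); the resulting 7x7 Cartan matrix is
[[2, 0, 0, -1, 0, -1, 0], [0, 2, -1, 0, 0, 0, 0], [0, -1, 2, 0, 0, 0, -1], [-1, 0, 0, 2, -1, 0, 0], [0, 0, 0, -1, 2, 0, 0], [-1, 0, 0, 0, 0, 2, -1], [0, 0, -1, 0, 0, -1, 2]].
All simple roots have the same length, so the diagram is simply laced. The associated Dynkin diagram is a chain of 7 nodes with single edges (A_7), so the type is A_7 (the algebra sl(8)).

type A_7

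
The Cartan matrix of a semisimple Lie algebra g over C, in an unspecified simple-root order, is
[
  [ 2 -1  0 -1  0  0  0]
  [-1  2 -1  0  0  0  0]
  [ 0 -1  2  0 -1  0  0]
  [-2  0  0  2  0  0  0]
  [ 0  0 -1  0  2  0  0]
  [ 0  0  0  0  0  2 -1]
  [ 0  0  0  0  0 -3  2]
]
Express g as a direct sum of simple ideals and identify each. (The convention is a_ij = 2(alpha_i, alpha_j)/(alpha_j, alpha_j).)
The diagram associated to this matrix has two connected components: the simple roots {alpha_1, alpha_2, alpha_3, alpha_4, alpha_5} form a chain of 5 nodes with a double edge at one end; the terminal node there is the unique long simple root (C_5), and {alpha_6, alpha_7} form two nodes joined by a triple edge (G_2). A semisimple Lie algebra decomposes uniquely as the direct sum of simple ideals, one per connected component of its Dynkin diagram, so g ≅ C_5 ⊕ G_2 (dimension 55 + 14 = 69).

type C_5 + type G_2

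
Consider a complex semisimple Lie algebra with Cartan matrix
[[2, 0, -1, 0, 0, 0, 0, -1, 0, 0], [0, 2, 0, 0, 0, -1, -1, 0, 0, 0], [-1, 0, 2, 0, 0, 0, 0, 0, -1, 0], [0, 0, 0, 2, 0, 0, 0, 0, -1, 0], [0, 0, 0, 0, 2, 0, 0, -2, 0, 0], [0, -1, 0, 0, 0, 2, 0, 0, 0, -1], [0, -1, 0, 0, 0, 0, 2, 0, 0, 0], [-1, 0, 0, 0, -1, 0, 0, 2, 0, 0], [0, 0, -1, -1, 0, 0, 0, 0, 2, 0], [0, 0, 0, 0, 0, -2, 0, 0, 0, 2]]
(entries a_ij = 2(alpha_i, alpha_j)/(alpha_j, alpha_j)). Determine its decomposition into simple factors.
C4 ⊕ C6

The diagram associated to this matrix has two connected components: the simple roots {alpha_2, alpha_6, alpha_7, alpha_10} form a chain of 4 nodes with a double edge at one end; the terminal node there is the unique long simple root (C_4), and {alpha_1, alpha_3, alpha_4, alpha_5, alpha_8, alpha_9} form a chain of 6 nodes with a double edge at one end; the terminal node there is the unique long simple root (C_6). A semisimple Lie algebra decomposes uniquely as the direct sum of simple ideals, one per connected component of its Dynkin diagram, so g ≅ C_4 ⊕ C_6 (dimension 36 + 78 = 114).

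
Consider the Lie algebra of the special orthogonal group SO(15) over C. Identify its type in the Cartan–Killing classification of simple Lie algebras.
type B_7

This is so(15) with 15 odd, which has dimension 15(15-1)/2 = 105 and rank (15-1)/2 = 7. In the classification of classical Lie algebras, the orthogonal algebra so(2n+1) in an odd number of variables has type B_n; here n = 7, so the Dynkin diagram is a chain of 7 nodes with a double edge at one end; the terminal node there is the unique short simple root (B_7). Hence the type is B_7.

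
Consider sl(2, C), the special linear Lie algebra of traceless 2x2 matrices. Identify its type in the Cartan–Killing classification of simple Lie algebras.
A_1

This is sl(2), which has dimension 2^2 - 1 = 3 and rank 2 - 1 = 1 (a Cartan subalgebra is the diagonal traceless matrices). In the classification of classical Lie algebras, the special linear algebra sl(n+1) has type A_n; here n = 1, so the Dynkin diagram is a chain of 1 nodes with single edges (A_1). Hence the type is A_1.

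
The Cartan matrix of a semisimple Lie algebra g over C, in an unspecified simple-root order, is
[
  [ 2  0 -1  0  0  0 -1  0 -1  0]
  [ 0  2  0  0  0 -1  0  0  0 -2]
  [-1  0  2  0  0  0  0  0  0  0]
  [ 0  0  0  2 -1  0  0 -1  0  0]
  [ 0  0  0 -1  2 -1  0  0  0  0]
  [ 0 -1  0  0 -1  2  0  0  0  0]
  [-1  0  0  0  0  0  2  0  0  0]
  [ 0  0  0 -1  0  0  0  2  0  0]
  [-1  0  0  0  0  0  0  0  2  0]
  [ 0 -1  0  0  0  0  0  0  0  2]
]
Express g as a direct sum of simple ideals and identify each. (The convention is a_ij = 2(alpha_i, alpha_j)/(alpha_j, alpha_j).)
B_6 (so(13)) + D_4 (so(8))

The diagram associated to this matrix has two connected components: the simple roots {alpha_2, alpha_4, alpha_5, alpha_6, alpha_8, alpha_10} form a chain of 6 nodes with a double edge at one end; the terminal node there is the unique short simple root (B_6), and {alpha_1, alpha_3, alpha_7, alpha_9} form a chain of 2 nodes with a fork of two nodes at one end (D_4). A semisimple Lie algebra decomposes uniquely as the direct sum of simple ideals, one per connected component of its Dynkin diagram, so g ≅ B_6 ⊕ D_4 (dimension 78 + 28 = 106).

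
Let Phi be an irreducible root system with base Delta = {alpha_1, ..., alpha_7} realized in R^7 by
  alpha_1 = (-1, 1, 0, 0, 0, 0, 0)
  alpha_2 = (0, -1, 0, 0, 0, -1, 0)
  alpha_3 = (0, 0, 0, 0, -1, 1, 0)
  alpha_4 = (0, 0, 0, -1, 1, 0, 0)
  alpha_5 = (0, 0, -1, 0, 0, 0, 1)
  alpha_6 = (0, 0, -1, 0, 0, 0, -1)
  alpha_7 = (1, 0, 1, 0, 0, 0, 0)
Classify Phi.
type D_7

Compute the Cartan integers a_ij = 2(alpha_i, alpha_j)/(alpha_j, alpha_j); the resulting 7x7 Cartan matrix is
[[2, -1, 0, 0, 0, 0, -1], [-1, 2, -1, 0, 0, 0, 0], [0, -1, 2, -1, 0, 0, 0], [0, 0, -1, 2, 0, 0, 0], [0, 0, 0, 0, 2, 0, -1], [0, 0, 0, 0, 0, 2, -1], [-1, 0, 0, 0, -1, -1, 2]].
All simple roots have the same length, so the diagram is simply laced. The associated Dynkin diagram is a chain of 5 nodes with a fork of two nodes at one end (D_7), so the type is D_7 (the algebra so(14)).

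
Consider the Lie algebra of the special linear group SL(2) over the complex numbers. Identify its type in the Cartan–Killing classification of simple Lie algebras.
This is sl(2), which has dimension 2^2 - 1 = 3 and rank 2 - 1 = 1 (a Cartan subalgebra is the diagonal traceless matrices). In the classification of classical Lie algebras, the special linear algebra sl(n+1) has type A_n; here n = 1, so the Dynkin diagram is a chain of 1 nodes with single edges (A_1). Hence the type is A_1.

A1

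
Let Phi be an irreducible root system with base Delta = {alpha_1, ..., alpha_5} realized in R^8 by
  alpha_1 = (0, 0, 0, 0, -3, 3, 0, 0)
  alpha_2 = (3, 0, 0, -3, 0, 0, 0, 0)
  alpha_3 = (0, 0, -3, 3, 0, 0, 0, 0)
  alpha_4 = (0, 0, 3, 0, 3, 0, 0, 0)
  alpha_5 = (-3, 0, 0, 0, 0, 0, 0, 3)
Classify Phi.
type A_5

Compute the Cartan integers a_ij = 2(alpha_i, alpha_j)/(alpha_j, alpha_j); the resulting 5x5 Cartan matrix is
[[2, 0, 0, -1, 0], [0, 2, -1, 0, -1], [0, -1, 2, -1, 0], [-1, 0, -1, 2, 0], [0, -1, 0, 0, 2]].
All simple roots have the same length, so the diagram is simply laced. The associated Dynkin diagram is a chain of 5 nodes with single edges (A_5), so the type is A_5 (the algebra sl(6)).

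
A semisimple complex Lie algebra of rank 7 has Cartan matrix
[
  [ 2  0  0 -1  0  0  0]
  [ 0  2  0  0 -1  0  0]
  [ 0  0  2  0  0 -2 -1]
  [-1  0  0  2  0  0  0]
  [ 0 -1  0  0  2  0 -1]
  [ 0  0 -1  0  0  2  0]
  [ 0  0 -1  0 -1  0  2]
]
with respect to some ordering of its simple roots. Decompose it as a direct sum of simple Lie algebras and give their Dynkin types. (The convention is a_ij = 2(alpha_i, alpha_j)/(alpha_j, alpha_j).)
The diagram associated to this matrix has two connected components: the simple roots {alpha_1, alpha_4} form a chain of 2 nodes with single edges (A_2), and {alpha_2, alpha_3, alpha_5, alpha_6, alpha_7} form a chain of 5 nodes with a double edge at one end; the terminal node there is the unique short simple root (B_5). A semisimple Lie algebra decomposes uniquely as the direct sum of simple ideals, one per connected component of its Dynkin diagram, so g ≅ A_2 ⊕ B_5 (dimension 8 + 55 = 63).

A_2 (sl(3)) ⊕ B_5 (so(11))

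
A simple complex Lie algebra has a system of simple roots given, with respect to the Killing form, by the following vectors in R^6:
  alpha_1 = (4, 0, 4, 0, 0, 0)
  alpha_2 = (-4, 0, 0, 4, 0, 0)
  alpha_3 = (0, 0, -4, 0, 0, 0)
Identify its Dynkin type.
Compute the Cartan integers a_ij = 2(alpha_i, alpha_j)/(alpha_j, alpha_j); the resulting 3x3 Cartan matrix is
[[2, -1, -2], [-1, 2, 0], [-1, 0, 2]].
The roots have two lengths (squared-length ratio 2:1); the short ones are alpha_{3}. The associated Dynkin diagram is a chain of 3 nodes with a double edge at one end; the terminal node there is the unique short simple root (B_3), so the type is B_3 (the algebra so(7)).

B_3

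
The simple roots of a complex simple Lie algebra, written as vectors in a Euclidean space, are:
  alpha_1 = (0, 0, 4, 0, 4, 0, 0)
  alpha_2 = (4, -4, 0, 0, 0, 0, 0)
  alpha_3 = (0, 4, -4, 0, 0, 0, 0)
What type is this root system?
Compute the Cartan integers a_ij = 2(alpha_i, alpha_j)/(alpha_j, alpha_j); the resulting 3x3 Cartan matrix is
[[2, 0, -1], [0, 2, -1], [-1, -1, 2]].
All simple roots have the same length, so the diagram is simply laced. The associated Dynkin diagram is a chain of 3 nodes with single edges (A_3), so the type is A_3 (the algebra sl(4)).

A_3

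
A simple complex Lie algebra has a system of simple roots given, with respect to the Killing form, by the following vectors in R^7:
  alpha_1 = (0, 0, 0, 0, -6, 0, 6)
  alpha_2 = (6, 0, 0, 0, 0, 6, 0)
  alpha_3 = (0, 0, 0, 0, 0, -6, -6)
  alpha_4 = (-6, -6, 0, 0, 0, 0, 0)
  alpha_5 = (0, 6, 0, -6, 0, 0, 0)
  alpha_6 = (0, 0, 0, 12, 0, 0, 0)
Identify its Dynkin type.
Compute the Cartan integers a_ij = 2(alpha_i, alpha_j)/(alpha_j, alpha_j); the resulting 6x6 Cartan matrix is
[[2, 0, -1, 0, 0, 0], [0, 2, -1, -1, 0, 0], [-1, -1, 2, 0, 0, 0], [0, -1, 0, 2, -1, 0], [0, 0, 0, -1, 2, -1], [0, 0, 0, 0, -2, 2]].
The roots have two lengths (squared-length ratio 2:1); the short ones are alpha_{1,2,3,4,5}. The associated Dynkin diagram is a chain of 6 nodes with a double edge at one end; the terminal node there is the unique long simple root (C_6), so the type is C_6 (the algebra sp(12)).

C_6 (sp(12))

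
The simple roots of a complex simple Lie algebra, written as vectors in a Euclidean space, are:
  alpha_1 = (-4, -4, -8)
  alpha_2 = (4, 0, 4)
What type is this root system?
type G_2

Compute the Cartan integers a_ij = 2(alpha_i, alpha_j)/(alpha_j, alpha_j); the resulting 2x2 Cartan matrix is
[[2, -3], [-1, 2]].
The roots have two lengths (squared-length ratio 3:1); the short ones are alpha_{2}. The associated Dynkin diagram is two nodes joined by a triple edge (G_2), so the type is G_2.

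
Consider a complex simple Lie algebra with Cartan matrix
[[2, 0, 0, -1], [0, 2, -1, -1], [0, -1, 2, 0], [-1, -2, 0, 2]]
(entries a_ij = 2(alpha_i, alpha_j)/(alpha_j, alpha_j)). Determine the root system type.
The matrix has rank 4 with 2's on the diagonal. Reading the off-diagonal entries as Dynkin edges (a single edge where a_ij = a_ji = -1; a double or triple edge where a_ij * a_ji = 2 or 3), the diagram is a chain of 4 nodes with a double edge between the middle two (F_4). One simple-root ordering that puts it in standard form is (alpha_1, alpha_4, alpha_2, alpha_3). So the algebra is type F_4.

F_4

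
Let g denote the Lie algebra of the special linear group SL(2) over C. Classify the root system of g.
A_1

This is sl(2), which has dimension 2^2 - 1 = 3 and rank 2 - 1 = 1 (a Cartan subalgebra is the diagonal traceless matrices). In the classification of classical Lie algebras, the special linear algebra sl(n+1) has type A_n; here n = 1, so the Dynkin diagram is a chain of 1 nodes with single edges (A_1). Hence the type is A_1.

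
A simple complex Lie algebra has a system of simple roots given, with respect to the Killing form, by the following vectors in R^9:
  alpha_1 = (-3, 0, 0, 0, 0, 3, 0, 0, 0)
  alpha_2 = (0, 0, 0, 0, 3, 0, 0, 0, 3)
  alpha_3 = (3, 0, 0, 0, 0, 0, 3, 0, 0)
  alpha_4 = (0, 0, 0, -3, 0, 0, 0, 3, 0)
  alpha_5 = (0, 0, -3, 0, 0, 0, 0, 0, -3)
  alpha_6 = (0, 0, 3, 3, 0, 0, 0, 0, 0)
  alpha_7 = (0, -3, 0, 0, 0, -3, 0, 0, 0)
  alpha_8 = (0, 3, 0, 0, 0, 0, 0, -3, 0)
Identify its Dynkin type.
Compute the Cartan integers a_ij = 2(alpha_i, alpha_j)/(alpha_j, alpha_j); the resulting 8x8 Cartan matrix is
[[2, 0, -1, 0, 0, 0, -1, 0], [0, 2, 0, 0, -1, 0, 0, 0], [-1, 0, 2, 0, 0, 0, 0, 0], [0, 0, 0, 2, 0, -1, 0, -1], [0, -1, 0, 0, 2, -1, 0, 0], [0, 0, 0, -1, -1, 2, 0, 0], [-1, 0, 0, 0, 0, 0, 2, -1], [0, 0, 0, -1, 0, 0, -1, 2]].
All simple roots have the same length, so the diagram is simply laced. The associated Dynkin diagram is a chain of 8 nodes with single edges (A_8), so the type is A_8 (the algebra sl(9)).

A_8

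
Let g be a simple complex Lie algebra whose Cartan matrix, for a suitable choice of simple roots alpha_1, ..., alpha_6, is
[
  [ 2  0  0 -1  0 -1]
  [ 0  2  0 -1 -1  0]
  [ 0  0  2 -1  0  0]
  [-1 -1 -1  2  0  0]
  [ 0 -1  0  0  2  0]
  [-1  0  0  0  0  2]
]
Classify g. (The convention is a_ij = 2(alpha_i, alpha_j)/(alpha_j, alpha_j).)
type E_6

The matrix has rank 6 with 2's on the diagonal. Reading the off-diagonal entries as Dynkin edges (a single edge where a_ij = a_ji = -1; a double or triple edge where a_ij * a_ji = 2 or 3), the diagram is a chain of 5 nodes with one extra node attached to the third node from one end (E_6). One simple-root ordering that puts it in standard form is (alpha_6, alpha_3, alpha_1, alpha_4, alpha_2, alpha_5). So the algebra is type E_6.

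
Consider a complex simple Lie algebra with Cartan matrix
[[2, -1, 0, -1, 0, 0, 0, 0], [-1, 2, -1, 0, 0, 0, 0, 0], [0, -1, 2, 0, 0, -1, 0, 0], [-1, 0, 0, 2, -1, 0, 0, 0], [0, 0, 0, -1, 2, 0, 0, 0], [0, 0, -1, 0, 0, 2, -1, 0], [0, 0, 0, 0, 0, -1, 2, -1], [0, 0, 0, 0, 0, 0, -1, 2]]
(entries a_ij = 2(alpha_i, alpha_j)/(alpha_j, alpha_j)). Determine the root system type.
The matrix has rank 8 with 2's on the diagonal. Reading the off-diagonal entries as Dynkin edges (a single edge where a_ij = a_ji = -1; a double or triple edge where a_ij * a_ji = 2 or 3), the diagram is a chain of 8 nodes with single edges (A_8). One simple-root ordering that puts it in standard form is (alpha_5, alpha_4, alpha_1, alpha_2, alpha_3, alpha_6, alpha_7, alpha_8). So the algebra is type A_8, i.e. sl(9).

A_8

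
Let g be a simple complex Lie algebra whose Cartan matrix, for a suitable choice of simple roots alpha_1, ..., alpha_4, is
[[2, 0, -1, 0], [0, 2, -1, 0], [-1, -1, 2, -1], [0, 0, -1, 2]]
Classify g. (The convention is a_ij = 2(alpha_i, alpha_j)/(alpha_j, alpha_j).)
The matrix has rank 4 with 2's on the diagonal. Reading the off-diagonal entries as Dynkin edges (a single edge where a_ij = a_ji = -1; a double or triple edge where a_ij * a_ji = 2 or 3), the diagram is a chain of 2 nodes with a fork of two nodes at one end (D_4). One simple-root ordering that puts it in standard form is (alpha_1, alpha_3, alpha_4, alpha_2). So the algebra is type D_4, i.e. so(8).

D_4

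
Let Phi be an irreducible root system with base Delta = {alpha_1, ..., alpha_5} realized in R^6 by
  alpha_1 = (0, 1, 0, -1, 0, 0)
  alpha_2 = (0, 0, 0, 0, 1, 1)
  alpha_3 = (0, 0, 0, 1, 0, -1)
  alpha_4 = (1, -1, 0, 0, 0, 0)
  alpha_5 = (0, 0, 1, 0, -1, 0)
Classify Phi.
A_5 (sl(6))

Compute the Cartan integers a_ij = 2(alpha_i, alpha_j)/(alpha_j, alpha_j); the resulting 5x5 Cartan matrix is
[[2, 0, -1, -1, 0], [0, 2, -1, 0, -1], [-1, -1, 2, 0, 0], [-1, 0, 0, 2, 0], [0, -1, 0, 0, 2]].
All simple roots have the same length, so the diagram is simply laced. The associated Dynkin diagram is a chain of 5 nodes with single edges (A_5), so the type is A_5 (the algebra sl(6)).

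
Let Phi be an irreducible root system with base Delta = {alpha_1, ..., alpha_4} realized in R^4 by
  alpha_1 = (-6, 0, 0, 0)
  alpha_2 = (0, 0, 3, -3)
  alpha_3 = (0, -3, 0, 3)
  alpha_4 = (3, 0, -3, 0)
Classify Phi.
C_4 (sp(8))

Compute the Cartan integers a_ij = 2(alpha_i, alpha_j)/(alpha_j, alpha_j); the resulting 4x4 Cartan matrix is
[[2, 0, 0, -2], [0, 2, -1, -1], [0, -1, 2, 0], [-1, -1, 0, 2]].
The roots have two lengths (squared-length ratio 2:1); the short ones are alpha_{2,3,4}. The associated Dynkin diagram is a chain of 4 nodes with a double edge at one end; the terminal node there is the unique long simple root (C_4), so the type is C_4 (the algebra sp(8)).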